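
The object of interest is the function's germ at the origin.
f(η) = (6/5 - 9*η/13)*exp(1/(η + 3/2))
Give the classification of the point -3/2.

The point is an essential singularity.

The exponent 1/(η - (-3/2)) has a pole at -3/2, so exp(1/(η - (-3/2))) takes every nonzero value near it: an essential singularity (not a pole of any order).


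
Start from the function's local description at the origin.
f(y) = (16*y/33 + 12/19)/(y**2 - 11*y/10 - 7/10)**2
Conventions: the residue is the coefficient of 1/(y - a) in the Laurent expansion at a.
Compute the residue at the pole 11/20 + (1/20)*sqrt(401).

The factor y**2 - 11*y/10 - 7/10 splits as (y - a)(y - a') with a = 11/20 + (1/20)*sqrt(401), a' = 11/20 - (1/20)*sqrt(401). At the order-2 pole a set g(y) = (y - a)^2*f(y) = [16*y/33 + 12/19] / (y - a')^2.
Order-2 pole: residue = g'(a); g'(11/20 + (1/20)*sqrt(401)) = -(102400/9165657)*sqrt(401), so the residue is -(102400/9165657)*sqrt(401).

The residue is -(102400/9165657)*sqrt(401).


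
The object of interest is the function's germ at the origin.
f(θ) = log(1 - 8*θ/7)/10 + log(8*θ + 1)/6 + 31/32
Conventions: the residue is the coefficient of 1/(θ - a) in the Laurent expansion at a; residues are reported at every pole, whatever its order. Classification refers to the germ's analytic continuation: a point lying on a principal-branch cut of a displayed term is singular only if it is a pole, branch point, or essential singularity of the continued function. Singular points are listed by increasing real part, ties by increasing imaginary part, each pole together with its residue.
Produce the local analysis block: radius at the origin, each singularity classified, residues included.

Radius of convergence at 0: 1/8.
At -1/8: a logarithmic branch point.
At 7/8: a logarithmic branch point.

Branch term (1/6)*log(1 - θ/(-1/8)): its argument vanishes at θ = -1/8, a logarithmic branch point, modulus 1/8.
Branch term (1/10)*log(1 - θ/(7/8)): its argument vanishes at θ = 7/8, a logarithmic branch point, modulus 7/8.
The radius of convergence is the smallest modulus among the singular points: 1/8.
List the singular points by increasing real part (a conjugate pair: the negative imaginary part first).


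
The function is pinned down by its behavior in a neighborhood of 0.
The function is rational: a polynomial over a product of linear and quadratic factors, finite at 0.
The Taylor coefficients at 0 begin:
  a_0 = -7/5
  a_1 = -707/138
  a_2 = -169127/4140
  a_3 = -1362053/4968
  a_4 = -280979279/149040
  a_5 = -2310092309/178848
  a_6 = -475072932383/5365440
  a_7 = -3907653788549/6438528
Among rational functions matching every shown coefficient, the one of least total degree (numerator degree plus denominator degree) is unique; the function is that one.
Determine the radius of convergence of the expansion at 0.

No rational of total degree below 4 reproduces all 8 coefficients; solving the [2/2] Pade equations on them gives f(χ) = (χ**2/6 - 10*χ/23 + 1/5)/(χ**2 + 5*χ/6 - 1/7), whose expansion matches every shown term.
Denominator factor (χ**2 + 5*χ/6 - 1/7): discriminant 319/252, real irrational roots -5/12 + (1/84)*sqrt(2233) and -5/12 - (1/84)*sqrt(2233); poles of order 1, moduli -5/12 + (1/84)*sqrt(2233) and 5/12 + (1/84)*sqrt(2233).
The radius of convergence is the smallest modulus among the singular points: -5/12 + (1/84)*sqrt(2233).

The radius of convergence is -5/12 + (1/84)*sqrt(2233).


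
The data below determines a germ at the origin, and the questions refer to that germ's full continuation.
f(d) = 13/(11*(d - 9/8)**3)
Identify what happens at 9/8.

The point is a pole of order 3.

The denominator factor d - 9/8 vanishes at 9/8 and appears to the power 3; the numerator there equals 13/11, nonzero, and no other factor vanishes.
Hence a pole whose order is the multiplicity, 3.


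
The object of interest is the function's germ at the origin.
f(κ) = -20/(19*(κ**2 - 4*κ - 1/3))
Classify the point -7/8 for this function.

The point is a regular point.

Denominator factors: κ**2 - 4*κ - 1/3 = 755/192 at κ = -7/8 — none vanishes.
So the germ continues analytically to -7/8.


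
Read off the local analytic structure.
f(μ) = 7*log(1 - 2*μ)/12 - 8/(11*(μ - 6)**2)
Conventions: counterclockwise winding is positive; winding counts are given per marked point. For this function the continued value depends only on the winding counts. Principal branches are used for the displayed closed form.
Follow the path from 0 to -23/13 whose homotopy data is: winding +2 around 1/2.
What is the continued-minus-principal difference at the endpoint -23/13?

Continued minus principal equals (7/3)*pi*i.

The rational part is single-valued and drops out of the difference; each branch term changes only by its own monodromy.
(7/12)*log(1 - μ/(1/2)): each positive loop around 1/2 adds 2*pi*i to the log, so winding +2 contributes (7/12)*(2)*2*pi*i = (7/3)*pi*i.
Summing the contributions at μ = -23/13 gives (7/3)*pi*i.


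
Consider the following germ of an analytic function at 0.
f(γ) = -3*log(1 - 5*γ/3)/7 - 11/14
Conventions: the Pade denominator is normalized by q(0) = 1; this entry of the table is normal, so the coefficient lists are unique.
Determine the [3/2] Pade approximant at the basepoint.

Taylor coefficients needed (expand at 0): a_0 = -11/14, a_1 = 5/7, a_2 = 25/42, a_3 = 125/189, a_4 = 625/756, a_5 = 625/567.
Write the denominator as Q(γ) = 1 + q1*γ + q2*γ^2. Requiring Q*f - P = O(γ^6) with deg P <= 3 kills the coefficients of γ^4..γ^5 in Q*f:
  γ^4: a_4 + q1*a_3 + q2*a_2 = 0, i.e. 625/756 + (125/189)*q1 + (25/42)*q2 = 0.
  γ^5: a_5 + q1*a_4 + q2*a_3 = 0, i.e. 625/567 + (625/756)*q1 + (125/189)*q2 = 0.
Solving this linear system: q1 = -2, q2 = 5/6.
The numerator is Q*f truncated at degree 3: P0 = a_0 = -11/14; P1 = a_1 + q1*a_0 = 16/7; P2 = a_2 + q1*a_1 + q2*a_0 = -125/84; P3 = a_3 + q1*a_2 + q2*a_1 = 25/378.

The Pade approximant has numerator coefficients [-11/14, 16/7, -125/84, 25/378]; denominator coefficients [1, -2, 5/6].


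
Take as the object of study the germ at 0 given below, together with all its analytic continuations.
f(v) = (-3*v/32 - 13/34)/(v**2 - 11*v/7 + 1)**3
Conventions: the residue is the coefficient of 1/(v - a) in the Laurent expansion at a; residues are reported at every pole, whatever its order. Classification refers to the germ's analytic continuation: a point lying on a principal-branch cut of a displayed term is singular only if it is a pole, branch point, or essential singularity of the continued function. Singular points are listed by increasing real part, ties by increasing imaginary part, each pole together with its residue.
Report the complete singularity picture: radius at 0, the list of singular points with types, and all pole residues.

Denominator factor (v**2 - 11*v/7 + 1)^3: discriminant -75/49, complex-conjugate roots (11/14) + ((5/14)*sqrt(3))*i and (11/14) - ((5/14)*sqrt(3))*i; poles of order 3, moduli 1 and 1.
The radius of convergence is the smallest modulus among the singular points: 1.
The factor v**2 - 11*v/7 + 1 splits as (v - a)(v - a') with a = (11/14) - ((5/14)*sqrt(3))*i, a' = (11/14) + ((5/14)*sqrt(3))*i. At the order-3 pole a set g(v) = (v - a)^3*f(v) = [-3*v/32 - 13/34] / (v - a')^3.
Order-3 pole: residue = g''(a)/2; g''((11/14) - ((5/14)*sqrt(3))*i) = -((8338673/7650000)*sqrt(3))*i, so the residue is -((8338673/15300000)*sqrt(3))*i.
The factor v**2 - 11*v/7 + 1 splits as (v - a)(v - a') with a = (11/14) + ((5/14)*sqrt(3))*i, a' = (11/14) - ((5/14)*sqrt(3))*i. At the order-3 pole a set g(v) = (v - a)^3*f(v) = [-3*v/32 - 13/34] / (v - a')^3.
Order-3 pole: residue = g''(a)/2; g''((11/14) + ((5/14)*sqrt(3))*i) = ((8338673/7650000)*sqrt(3))*i, so the residue is ((8338673/15300000)*sqrt(3))*i.
List the singular points by increasing real part (a conjugate pair: the negative imaginary part first).

Radius of convergence at 0: 1.
At (11/14) - ((5/14)*sqrt(3))*i: a pole of order 3; residue -((8338673/15300000)*sqrt(3))*i.
At (11/14) + ((5/14)*sqrt(3))*i: a pole of order 3; residue ((8338673/15300000)*sqrt(3))*i.


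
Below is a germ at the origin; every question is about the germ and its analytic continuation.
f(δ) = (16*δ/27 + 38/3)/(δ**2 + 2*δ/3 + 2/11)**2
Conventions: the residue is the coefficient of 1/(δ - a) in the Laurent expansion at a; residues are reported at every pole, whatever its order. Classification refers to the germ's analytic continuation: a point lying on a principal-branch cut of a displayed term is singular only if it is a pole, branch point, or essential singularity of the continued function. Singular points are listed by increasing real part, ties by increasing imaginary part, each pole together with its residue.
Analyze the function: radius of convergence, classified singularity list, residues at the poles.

Denominator factor (δ**2 + 2*δ/3 + 2/11)^2: discriminant -28/99, complex-conjugate roots (-1/3) + ((1/33)*sqrt(77))*i and (-1/3) - ((1/33)*sqrt(77))*i; poles of order 2, moduli (1/11)*sqrt(22) and (1/11)*sqrt(22).
The radius of convergence is the smallest modulus among the singular points: (1/11)*sqrt(22).
The factor δ**2 + 2*δ/3 + 2/11 splits as (δ - a)(δ - a') with a = (-1/3) - ((1/33)*sqrt(77))*i, a' = (-1/3) + ((1/33)*sqrt(77))*i. At the order-2 pole a set g(δ) = (δ - a)^2*f(δ) = [16*δ/27 + 38/3] / (δ - a')^2.
Order-2 pole: residue = g'(a); g'((-1/3) - ((1/33)*sqrt(77))*i) = ((5555/294)*sqrt(77))*i, so the residue is ((5555/294)*sqrt(77))*i.
The factor δ**2 + 2*δ/3 + 2/11 splits as (δ - a)(δ - a') with a = (-1/3) + ((1/33)*sqrt(77))*i, a' = (-1/3) - ((1/33)*sqrt(77))*i. At the order-2 pole a set g(δ) = (δ - a)^2*f(δ) = [16*δ/27 + 38/3] / (δ - a')^2.
Order-2 pole: residue = g'(a); g'((-1/3) + ((1/33)*sqrt(77))*i) = -((5555/294)*sqrt(77))*i, so the residue is -((5555/294)*sqrt(77))*i.
List the singular points by increasing real part (a conjugate pair: the negative imaginary part first).

Radius of convergence at 0: (1/11)*sqrt(22).
At (-1/3) - ((1/33)*sqrt(77))*i: a pole of order 2; residue ((5555/294)*sqrt(77))*i.
At (-1/3) + ((1/33)*sqrt(77))*i: a pole of order 2; residue -((5555/294)*sqrt(77))*i.


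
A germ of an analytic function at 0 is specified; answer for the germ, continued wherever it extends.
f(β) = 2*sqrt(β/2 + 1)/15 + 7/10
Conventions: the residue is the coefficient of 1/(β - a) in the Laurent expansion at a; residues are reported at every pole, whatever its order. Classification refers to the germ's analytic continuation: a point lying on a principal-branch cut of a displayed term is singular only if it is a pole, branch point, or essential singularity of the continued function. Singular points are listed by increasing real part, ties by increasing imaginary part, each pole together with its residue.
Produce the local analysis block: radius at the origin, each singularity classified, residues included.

Radius of convergence at 0: 2.
At -2: an algebraic (square-root) branch point.

Branch term (2/15)*sqrt(1 - β/(-2)): its argument vanishes at β = -2, a square-root branch point, modulus 2.
The radius of convergence is the smallest modulus among the singular points: 2.


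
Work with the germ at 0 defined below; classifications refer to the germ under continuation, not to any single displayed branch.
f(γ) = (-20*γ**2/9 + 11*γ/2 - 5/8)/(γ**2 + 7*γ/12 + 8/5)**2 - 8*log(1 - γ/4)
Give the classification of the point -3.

Denominator factors: γ**2 + 7*γ/12 + 8/5 = 177/20 at γ = -3 — none vanishes.
Branch term log(1 - γ/(4)): argument at -3 is 7/4, nonzero, so -3 is not its branch point (a point on a principal cut is still regular for the continued germ).
So the germ continues analytically to -3.

The point is a regular point.


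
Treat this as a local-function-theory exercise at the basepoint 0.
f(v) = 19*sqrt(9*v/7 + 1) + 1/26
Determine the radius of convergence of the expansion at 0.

The radius of convergence is 7/9.

Branch term (19)*sqrt(1 - v/(-7/9)): its argument vanishes at v = -7/9, a square-root branch point, modulus 7/9.
The radius of convergence is the smallest modulus among the singular points: 7/9.


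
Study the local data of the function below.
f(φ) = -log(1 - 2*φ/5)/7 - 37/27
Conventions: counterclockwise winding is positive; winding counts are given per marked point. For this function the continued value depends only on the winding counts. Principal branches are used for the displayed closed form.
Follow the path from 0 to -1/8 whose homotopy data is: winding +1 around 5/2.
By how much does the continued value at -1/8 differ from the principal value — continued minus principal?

The rational part is single-valued and drops out of the difference; each branch term changes only by its own monodromy.
(-1/7)*log(1 - φ/(5/2)): each positive loop around 5/2 adds 2*pi*i to the log, so winding +1 contributes (-1/7)*(1)*2*pi*i = -(2/7)*pi*i.
Summing the contributions at φ = -1/8 gives -(2/7)*pi*i.

Continued minus principal equals -(2/7)*pi*i.


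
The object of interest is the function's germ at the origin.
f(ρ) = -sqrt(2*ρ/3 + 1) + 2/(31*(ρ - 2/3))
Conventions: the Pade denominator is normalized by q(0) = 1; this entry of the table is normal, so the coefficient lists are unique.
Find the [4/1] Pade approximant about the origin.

The Pade approximant has numerator coefficients [-34/31, 46541/38746, 22109/38746, -50606/523071, 24247/523071]; denominator coefficients [1, -178015/116238].

Taylor coefficients needed (expand at 0): a_0 = -34/31, a_1 = -89/186, a_2 = -181/1116, a_3 = -2311/6696, a_4 = -19373/40176, a_5 = -178015/241056.
Write the denominator as Q(ρ) = 1 + q1*ρ. Requiring Q*f - P = O(ρ^6) with deg P <= 4 kills the coefficients of ρ^5..ρ^5 in Q*f:
  ρ^5: a_5 + q1*a_4 = 0, i.e. -178015/241056 + (-19373/40176)*q1 = 0.
Solving this linear system: q1 = -178015/116238.
The numerator is Q*f truncated at degree 4: P0 = a_0 = -34/31; P1 = a_1 + q1*a_0 = 46541/38746; P2 = a_2 + q1*a_1 = 22109/38746; P3 = a_3 + q1*a_2 = -50606/523071; P4 = a_4 + q1*a_3 = 24247/523071.


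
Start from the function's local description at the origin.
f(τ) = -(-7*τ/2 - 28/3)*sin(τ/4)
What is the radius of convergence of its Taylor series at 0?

The radius of convergence is infinite.

The factor -sin(τ/4) is entire and contributes no finite singular point.
The polynomial part has no poles.
No finite singular points: the Taylor series at 0 converges everywhere.


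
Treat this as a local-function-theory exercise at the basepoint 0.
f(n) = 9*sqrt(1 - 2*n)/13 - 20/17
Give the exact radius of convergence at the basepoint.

Branch term (9/13)*sqrt(1 - n/(1/2)): its argument vanishes at n = 1/2, a square-root branch point, modulus 1/2.
The radius of convergence is the smallest modulus among the singular points: 1/2.

The radius of convergence is 1/2.


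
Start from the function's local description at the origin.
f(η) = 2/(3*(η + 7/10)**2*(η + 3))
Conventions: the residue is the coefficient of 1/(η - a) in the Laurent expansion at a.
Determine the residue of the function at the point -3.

The residue is 200/1587.

At the order-1 pole -3 set g(η) = (η - (-3))*f(η) = 2/(3*(η + 7/10)**2).
Simple pole: residue = g(a) at a = -3, which is 200/1587.


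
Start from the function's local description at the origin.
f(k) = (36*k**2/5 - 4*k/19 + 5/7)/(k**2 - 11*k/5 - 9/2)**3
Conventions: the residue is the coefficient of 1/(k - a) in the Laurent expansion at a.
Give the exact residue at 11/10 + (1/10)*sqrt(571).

The factor k**2 - 11*k/5 - 9/2 splits as (k - a)(k - a') with a = 11/10 + (1/10)*sqrt(571), a' = 11/10 - (1/10)*sqrt(571). At the order-3 pole a set g(k) = (k - a)^3*f(k) = [36*k**2/5 - 4*k/19 + 5/7] / (k - a')^3.
Order-3 pole: residue = g''(a)/2; g''(11/10 + (1/10)*sqrt(571)) = -(22490100/24760531663)*sqrt(571), so the residue is -(11245050/24760531663)*sqrt(571).

The residue is -(11245050/24760531663)*sqrt(571).


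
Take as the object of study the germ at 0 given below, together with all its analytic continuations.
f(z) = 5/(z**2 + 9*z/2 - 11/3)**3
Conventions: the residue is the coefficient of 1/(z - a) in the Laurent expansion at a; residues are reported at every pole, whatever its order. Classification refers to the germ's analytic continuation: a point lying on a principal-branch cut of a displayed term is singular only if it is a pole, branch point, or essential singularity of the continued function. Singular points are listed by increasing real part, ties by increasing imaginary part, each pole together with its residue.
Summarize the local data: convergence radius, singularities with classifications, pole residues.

Denominator factor (z**2 + 9*z/2 - 11/3)^3: discriminant 419/12, real irrational roots -9/4 + (1/12)*sqrt(1257) and -9/4 - (1/12)*sqrt(1257); poles of order 3, moduli -9/4 + (1/12)*sqrt(1257) and 9/4 + (1/12)*sqrt(1257).
The radius of convergence is the smallest modulus among the singular points: -9/4 + (1/12)*sqrt(1257).
The factor z**2 + 9*z/2 - 11/3 splits as (z - a)(z - a') with a = -9/4 - (1/12)*sqrt(1257), a' = -9/4 + (1/12)*sqrt(1257). At the order-3 pole a set g(z) = (z - a)^3*f(z) = [5] / (z - a')^3.
Order-3 pole: residue = g''(a)/2; g''(-9/4 - (1/12)*sqrt(1257)) = -(17280/73560059)*sqrt(1257), so the residue is -(8640/73560059)*sqrt(1257).
The factor z**2 + 9*z/2 - 11/3 splits as (z - a)(z - a') with a = -9/4 + (1/12)*sqrt(1257), a' = -9/4 - (1/12)*sqrt(1257). At the order-3 pole a set g(z) = (z - a)^3*f(z) = [5] / (z - a')^3.
Order-3 pole: residue = g''(a)/2; g''(-9/4 + (1/12)*sqrt(1257)) = (17280/73560059)*sqrt(1257), so the residue is (8640/73560059)*sqrt(1257).
List the singular points by increasing real part (a conjugate pair: the negative imaginary part first).

Radius of convergence at 0: -9/4 + (1/12)*sqrt(1257).
At -9/4 - (1/12)*sqrt(1257): a pole of order 3; residue -(8640/73560059)*sqrt(1257).
At -9/4 + (1/12)*sqrt(1257): a pole of order 3; residue (8640/73560059)*sqrt(1257).


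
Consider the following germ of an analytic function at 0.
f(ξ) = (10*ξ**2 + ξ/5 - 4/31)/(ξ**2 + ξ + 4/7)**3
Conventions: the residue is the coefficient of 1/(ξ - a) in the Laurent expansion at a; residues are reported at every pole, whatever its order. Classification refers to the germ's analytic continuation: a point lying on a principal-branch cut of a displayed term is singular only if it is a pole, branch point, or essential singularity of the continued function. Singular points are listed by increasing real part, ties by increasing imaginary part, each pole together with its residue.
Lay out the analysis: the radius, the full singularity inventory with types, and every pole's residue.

Radius of convergence at 0: (2/7)*sqrt(7).
At (-1/2) - ((3/14)*sqrt(7))*i: a pole of order 3; residue ((50771/12555)*sqrt(7))*i.
At (-1/2) + ((3/14)*sqrt(7))*i: a pole of order 3; residue -((50771/12555)*sqrt(7))*i.

Denominator factor (ξ**2 + ξ + 4/7)^3: discriminant -9/7, complex-conjugate roots (-1/2) + ((3/14)*sqrt(7))*i and (-1/2) - ((3/14)*sqrt(7))*i; poles of order 3, moduli (2/7)*sqrt(7) and (2/7)*sqrt(7).
The radius of convergence is the smallest modulus among the singular points: (2/7)*sqrt(7).
The factor ξ**2 + ξ + 4/7 splits as (ξ - a)(ξ - a') with a = (-1/2) - ((3/14)*sqrt(7))*i, a' = (-1/2) + ((3/14)*sqrt(7))*i. At the order-3 pole a set g(ξ) = (ξ - a)^3*f(ξ) = [10*ξ**2 + ξ/5 - 4/31] / (ξ - a')^3.
Order-3 pole: residue = g''(a)/2; g''((-1/2) - ((3/14)*sqrt(7))*i) = ((101542/12555)*sqrt(7))*i, so the residue is ((50771/12555)*sqrt(7))*i.
The factor ξ**2 + ξ + 4/7 splits as (ξ - a)(ξ - a') with a = (-1/2) + ((3/14)*sqrt(7))*i, a' = (-1/2) - ((3/14)*sqrt(7))*i. At the order-3 pole a set g(ξ) = (ξ - a)^3*f(ξ) = [10*ξ**2 + ξ/5 - 4/31] / (ξ - a')^3.
Order-3 pole: residue = g''(a)/2; g''((-1/2) + ((3/14)*sqrt(7))*i) = -((101542/12555)*sqrt(7))*i, so the residue is -((50771/12555)*sqrt(7))*i.
List the singular points by increasing real part (a conjugate pair: the negative imaginary part first).


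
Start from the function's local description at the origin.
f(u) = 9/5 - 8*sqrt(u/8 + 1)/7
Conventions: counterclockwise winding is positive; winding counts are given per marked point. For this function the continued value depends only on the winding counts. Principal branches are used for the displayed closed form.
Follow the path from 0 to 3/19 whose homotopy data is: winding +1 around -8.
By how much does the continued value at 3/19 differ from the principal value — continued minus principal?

The rational part is single-valued and drops out of the difference; each branch term changes only by its own monodromy.
(-8/7)*sqrt(1 - u/(-8)): winding +1 is odd, the square root flips sign, contributing -2*(-8/7)*sqrt(1 - (3/19)/(-8)) = -2*(-8/7)*sqrt(155/152) = (4/133)*sqrt(5890).
Summing the contributions at u = 3/19 gives (4/133)*sqrt(5890).

Continued minus principal equals (4/133)*sqrt(5890).


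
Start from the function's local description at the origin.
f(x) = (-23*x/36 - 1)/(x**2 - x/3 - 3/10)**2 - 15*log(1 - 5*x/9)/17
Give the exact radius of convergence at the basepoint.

Denominator factor (x**2 - x/3 - 3/10)^2: discriminant 59/45, real irrational roots 1/6 + (1/30)*sqrt(295) and 1/6 - (1/30)*sqrt(295); poles of order 2, moduli 1/6 + (1/30)*sqrt(295) and -1/6 + (1/30)*sqrt(295).
Branch term (-15/17)*log(1 - x/(9/5)): its argument vanishes at x = 9/5, a logarithmic branch point, modulus 9/5.
The radius of convergence is the smallest modulus among the singular points: -1/6 + (1/30)*sqrt(295).

The radius of convergence is -1/6 + (1/30)*sqrt(295).


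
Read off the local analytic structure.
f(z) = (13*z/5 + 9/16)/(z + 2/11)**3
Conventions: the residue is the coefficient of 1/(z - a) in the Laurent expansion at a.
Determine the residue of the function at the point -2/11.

The residue is 0.

At the order-3 pole -2/11 set g(z) = (z - (-2/11))^3*f(z) = 13*z/5 + 9/16.
Order-3 pole: residue = g''(a)/2; g''(-2/11) = 0, so the residue is 0.


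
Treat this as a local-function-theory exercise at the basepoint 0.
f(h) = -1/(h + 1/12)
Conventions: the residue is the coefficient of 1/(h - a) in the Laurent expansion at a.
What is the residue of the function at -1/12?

The residue is -1.

At the order-1 pole -1/12 set g(h) = (h - (-1/12))*f(h) = -1.
Simple pole: residue = g(a) at a = -1/12, which is -1.


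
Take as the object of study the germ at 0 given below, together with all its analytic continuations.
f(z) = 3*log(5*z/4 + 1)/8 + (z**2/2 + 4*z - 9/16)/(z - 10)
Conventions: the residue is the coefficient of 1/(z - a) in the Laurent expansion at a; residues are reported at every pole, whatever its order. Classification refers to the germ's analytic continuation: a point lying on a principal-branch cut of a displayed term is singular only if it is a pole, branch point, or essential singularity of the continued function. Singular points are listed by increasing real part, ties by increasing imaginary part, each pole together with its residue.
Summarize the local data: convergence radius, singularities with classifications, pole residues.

Denominator factor (z - 10): pole of order 1 at 10, modulus 10.
Branch term (3/8)*log(1 - z/(-4/5)): its argument vanishes at z = -4/5, a logarithmic branch point, modulus 4/5.
The radius of convergence is the smallest modulus among the singular points: 4/5.
The branch term is analytic at 10 and contributes nothing to the residue; only the rational part matters.
At the order-1 pole 10 set g(z) = (z - (10))*(rational part) = z**2/2 + 4*z - 9/16.
Simple pole: residue = g(a) at a = 10, which is 1431/16.
List the singular points by increasing real part (a conjugate pair: the negative imaginary part first).

Radius of convergence at 0: 4/5.
At -4/5: a logarithmic branch point.
At 10: a pole of order 1; residue 1431/16.


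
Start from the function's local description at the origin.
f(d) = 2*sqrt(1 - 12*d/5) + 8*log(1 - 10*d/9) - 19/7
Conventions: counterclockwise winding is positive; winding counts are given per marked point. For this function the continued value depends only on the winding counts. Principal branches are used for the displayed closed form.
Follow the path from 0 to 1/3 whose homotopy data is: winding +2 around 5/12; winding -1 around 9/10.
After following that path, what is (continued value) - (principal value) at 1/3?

The rational part is single-valued and drops out of the difference; each branch term changes only by its own monodromy.
(8)*log(1 - d/(9/10)): each positive loop around 9/10 adds 2*pi*i to the log, so winding -1 contributes (8)*(-1)*2*pi*i = -(16)*pi*i.
(2)*sqrt(1 - d/(5/12)): winding +2 is even, the square root returns to the same sheet, contribution 0.
Summing the contributions at d = 1/3 gives -(16)*pi*i.

Continued minus principal equals -(16)*pi*i.


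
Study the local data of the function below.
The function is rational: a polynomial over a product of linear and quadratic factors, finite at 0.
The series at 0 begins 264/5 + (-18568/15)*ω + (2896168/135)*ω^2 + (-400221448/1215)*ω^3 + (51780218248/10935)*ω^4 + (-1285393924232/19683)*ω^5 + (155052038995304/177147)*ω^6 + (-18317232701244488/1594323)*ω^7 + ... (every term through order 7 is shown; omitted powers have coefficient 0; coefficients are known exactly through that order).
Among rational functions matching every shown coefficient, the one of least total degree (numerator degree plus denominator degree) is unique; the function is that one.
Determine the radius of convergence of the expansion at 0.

No rational of total degree below 6 reproduces all 8 coefficients; solving the [0/6] Pade equations on them gives f(ω) = 11/(5*(ω**2 - 5*ω/6 + 3/2)*(ω**2 + 2*ω + 1/6)**2), whose expansion matches every shown term.
Denominator factor (ω**2 - 5*ω/6 + 3/2): discriminant -191/36, complex-conjugate roots (5/12) + ((1/12)*sqrt(191))*i and (5/12) - ((1/12)*sqrt(191))*i; poles of order 1, moduli (1/2)*sqrt(6) and (1/2)*sqrt(6).
Denominator factor (ω**2 + 2*ω + 1/6)^2: discriminant 10/3, real irrational roots -1 + (1/6)*sqrt(30) and -1 - (1/6)*sqrt(30); poles of order 2, moduli 1 - (1/6)*sqrt(30) and 1 + (1/6)*sqrt(30).
The radius of convergence is the smallest modulus among the singular points: 1 - (1/6)*sqrt(30).

The radius of convergence is 1 - (1/6)*sqrt(30).


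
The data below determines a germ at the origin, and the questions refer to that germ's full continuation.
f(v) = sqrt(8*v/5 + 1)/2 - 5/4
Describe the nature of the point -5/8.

The term (1/2)*sqrt(1 - v/(-5/8)) has argument 1 - -5/8/(-5/8) = 0 at -5/8: a square-root (algebraic, two-sheeted) branch point; the remaining terms are analytic or single-valued there.

The point is an algebraic (square-root) branch point.


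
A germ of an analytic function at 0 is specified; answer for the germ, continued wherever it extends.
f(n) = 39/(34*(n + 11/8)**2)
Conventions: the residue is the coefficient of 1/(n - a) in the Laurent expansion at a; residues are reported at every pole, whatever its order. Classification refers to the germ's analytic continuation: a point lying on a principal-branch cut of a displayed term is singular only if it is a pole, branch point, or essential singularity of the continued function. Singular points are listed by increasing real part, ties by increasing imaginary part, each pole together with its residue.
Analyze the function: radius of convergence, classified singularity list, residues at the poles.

Denominator factor (n + 11/8)^2: pole of order 2 at -11/8, modulus 11/8.
The radius of convergence is the smallest modulus among the singular points: 11/8.
At the order-2 pole -11/8 set g(n) = (n - (-11/8))^2*f(n) = 39/34.
Order-2 pole: residue = g'(a); g'(-11/8) = 0, so the residue is 0.

Radius of convergence at 0: 11/8.
At -11/8: a pole of order 2; residue 0.


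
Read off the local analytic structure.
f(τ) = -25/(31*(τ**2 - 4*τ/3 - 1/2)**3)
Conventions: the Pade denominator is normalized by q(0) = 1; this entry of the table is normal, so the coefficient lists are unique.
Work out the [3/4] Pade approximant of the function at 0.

The Pade approximant has numerator coefficients [200/31, 1569600/249727, 29883600/7741537, 18489600/7741537]; denominator coefficients [1, 2241104/249727, 17774608/749181, 47587712/6742629, -23398168/749181].

Taylor coefficients needed (expand at 0): a_0 = 200/31, a_1 = -1600/31, a_2 = 29200/93, a_3 = -1369600/837, a_4 = 6529600/837, a_5 = -87923200/2511, a_6 = 3401206400/22599, a_7 = -4716083200/7533.
Write the denominator as Q(τ) = 1 + q1*τ + q2*τ^2 + q3*τ^3 + q4*τ^4. Requiring Q*f - P = O(τ^8) with deg P <= 3 kills the coefficients of τ^4..τ^7 in Q*f:
  τ^4: a_4 + q1*a_3 + q2*a_2 + q3*a_1 + q4*a_0 = 0, i.e. 6529600/837 + (-1369600/837)*q1 + (29200/93)*q2 + (-1600/31)*q3 + (200/31)*q4 = 0.
  τ^5: a_5 + q1*a_4 + q2*a_3 + q3*a_2 + q4*a_1 = 0, i.e. -87923200/2511 + (6529600/837)*q1 + (-1369600/837)*q2 + (29200/93)*q3 + (-1600/31)*q4 = 0.
  τ^6: a_6 + q1*a_5 + q2*a_4 + q3*a_3 + q4*a_2 = 0, i.e. 3401206400/22599 + (-87923200/2511)*q1 + (6529600/837)*q2 + (-1369600/837)*q3 + (29200/93)*q4 = 0.
  τ^7: a_7 + q1*a_6 + q2*a_5 + q3*a_4 + q4*a_3 = 0, i.e. -4716083200/7533 + (3401206400/22599)*q1 + (-87923200/2511)*q2 + (6529600/837)*q3 + (-1369600/837)*q4 = 0.
Solving this linear system: q1 = 2241104/249727, q2 = 17774608/749181, q3 = 47587712/6742629, q4 = -23398168/749181.
The numerator is Q*f truncated at degree 3: P0 = a_0 = 200/31; P1 = a_1 + q1*a_0 = 1569600/249727; P2 = a_2 + q1*a_1 + q2*a_0 = 29883600/7741537; P3 = a_3 + q1*a_2 + q2*a_1 + q3*a_0 = 18489600/7741537.


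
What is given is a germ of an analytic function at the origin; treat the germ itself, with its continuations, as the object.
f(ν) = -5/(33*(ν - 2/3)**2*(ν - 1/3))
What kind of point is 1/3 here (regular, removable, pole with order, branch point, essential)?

The point is a pole of order 1.

The denominator factor ν - 1/3 vanishes at 1/3 and appears to the power 1; the numerator there equals -5/33, nonzero, and no other factor vanishes.
Hence a pole whose order is the multiplicity, 1.


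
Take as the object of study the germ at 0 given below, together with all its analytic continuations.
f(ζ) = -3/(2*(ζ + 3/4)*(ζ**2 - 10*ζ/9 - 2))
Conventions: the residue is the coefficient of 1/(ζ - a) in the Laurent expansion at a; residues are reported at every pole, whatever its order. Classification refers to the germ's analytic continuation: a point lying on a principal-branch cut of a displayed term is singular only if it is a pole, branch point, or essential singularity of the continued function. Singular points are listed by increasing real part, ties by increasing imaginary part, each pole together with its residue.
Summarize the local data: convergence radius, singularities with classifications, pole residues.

Denominator factor (ζ + 3/4): pole of order 1 at -3/4, modulus 3/4.
Denominator factor (ζ**2 - 10*ζ/9 - 2): discriminant 748/81, real irrational roots 5/9 + (1/9)*sqrt(187) and 5/9 - (1/9)*sqrt(187); poles of order 1, moduli 5/9 + (1/9)*sqrt(187) and -5/9 + (1/9)*sqrt(187).
The radius of convergence is the smallest modulus among the singular points: 3/4.
The factor ζ**2 - 10*ζ/9 - 2 splits as (ζ - a)(ζ - a') with a = 5/9 - (1/9)*sqrt(187), a' = 5/9 + (1/9)*sqrt(187). At the order-1 pole a set g(ζ) = (ζ - a)*f(ζ) = [-3/(2*(ζ + 3/4))] / (ζ - a').
Simple pole: residue = g(a) at a = 5/9 - (1/9)*sqrt(187), which is -36/29 - (423/5423)*sqrt(187).
At the order-1 pole -3/4 set g(ζ) = (ζ - (-3/4))*f(ζ) = -3/(2*(ζ**2 - 10*ζ/9 - 2)).
Simple pole: residue = g(a) at a = -3/4, which is 72/29.
The factor ζ**2 - 10*ζ/9 - 2 splits as (ζ - a)(ζ - a') with a = 5/9 + (1/9)*sqrt(187), a' = 5/9 - (1/9)*sqrt(187). At the order-1 pole a set g(ζ) = (ζ - a)*f(ζ) = [-3/(2*(ζ + 3/4))] / (ζ - a').
Simple pole: residue = g(a) at a = 5/9 + (1/9)*sqrt(187), which is -36/29 + (423/5423)*sqrt(187).
List the singular points by increasing real part (a conjugate pair: the negative imaginary part first).

Radius of convergence at 0: 3/4.
At 5/9 - (1/9)*sqrt(187): a pole of order 1; residue -36/29 - (423/5423)*sqrt(187).
At -3/4: a pole of order 1; residue 72/29.
At 5/9 + (1/9)*sqrt(187): a pole of order 1; residue -36/29 + (423/5423)*sqrt(187).


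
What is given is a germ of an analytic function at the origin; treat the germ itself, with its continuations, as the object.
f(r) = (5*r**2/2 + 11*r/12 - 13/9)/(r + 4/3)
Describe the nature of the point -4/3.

The point is a pole of order 1.

The denominator factor r + 4/3 vanishes at -4/3 and appears to the power 1; the numerator there equals 16/9, nonzero, and no other factor vanishes.
Hence a pole whose order is the multiplicity, 1.


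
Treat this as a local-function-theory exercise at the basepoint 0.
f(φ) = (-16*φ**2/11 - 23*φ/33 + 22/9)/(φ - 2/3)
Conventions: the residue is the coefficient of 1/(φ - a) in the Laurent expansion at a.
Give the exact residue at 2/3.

At the order-1 pole 2/3 set g(φ) = (φ - (2/3))*f(φ) = -16*φ**2/11 - 23*φ/33 + 22/9.
Simple pole: residue = g(a) at a = 2/3, which is 4/3.

The residue is 4/3.


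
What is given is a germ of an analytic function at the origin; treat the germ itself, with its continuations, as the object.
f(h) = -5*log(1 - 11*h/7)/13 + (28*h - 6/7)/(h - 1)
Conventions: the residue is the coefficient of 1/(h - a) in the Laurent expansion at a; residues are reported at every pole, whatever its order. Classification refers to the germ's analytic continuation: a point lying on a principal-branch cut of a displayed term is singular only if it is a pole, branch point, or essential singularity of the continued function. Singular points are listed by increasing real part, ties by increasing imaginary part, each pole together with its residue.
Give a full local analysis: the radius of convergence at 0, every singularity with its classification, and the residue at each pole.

Denominator factor (h - 1): pole of order 1 at 1, modulus 1.
Branch term (-5/13)*log(1 - h/(7/11)): its argument vanishes at h = 7/11, a logarithmic branch point, modulus 7/11.
The radius of convergence is the smallest modulus among the singular points: 7/11.
The branch term is analytic at 1 and contributes nothing to the residue; only the rational part matters.
At the order-1 pole 1 set g(h) = (h - (1))*(rational part) = 28*h - 6/7.
Simple pole: residue = g(a) at a = 1, which is 190/7.
List the singular points by increasing real part (a conjugate pair: the negative imaginary part first).

Radius of convergence at 0: 7/11.
At 7/11: a logarithmic branch point.
At 1: a pole of order 1; residue 190/7.


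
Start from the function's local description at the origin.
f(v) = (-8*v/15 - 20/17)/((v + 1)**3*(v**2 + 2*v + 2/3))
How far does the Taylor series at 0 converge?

The radius of convergence is 1 - (1/3)*sqrt(3).

Denominator factor (v + 1)^3: pole of order 3 at -1, modulus 1.
Denominator factor (v**2 + 2*v + 2/3): discriminant 4/3, real irrational roots -1 + (1/3)*sqrt(3) and -1 - (1/3)*sqrt(3); poles of order 1, moduli 1 - (1/3)*sqrt(3) and 1 + (1/3)*sqrt(3).
The radius of convergence is the smallest modulus among the singular points: 1 - (1/3)*sqrt(3).


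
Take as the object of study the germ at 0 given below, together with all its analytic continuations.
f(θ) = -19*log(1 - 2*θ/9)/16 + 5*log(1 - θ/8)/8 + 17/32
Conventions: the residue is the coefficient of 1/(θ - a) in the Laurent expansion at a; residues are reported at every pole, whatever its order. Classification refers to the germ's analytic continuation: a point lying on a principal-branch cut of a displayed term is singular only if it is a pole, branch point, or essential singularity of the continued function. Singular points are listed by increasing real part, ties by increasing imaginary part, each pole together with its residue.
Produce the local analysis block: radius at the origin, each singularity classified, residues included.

Radius of convergence at 0: 9/2.
At 9/2: a logarithmic branch point.
At 8: a logarithmic branch point.

Branch term (-19/16)*log(1 - θ/(9/2)): its argument vanishes at θ = 9/2, a logarithmic branch point, modulus 9/2.
Branch term (5/8)*log(1 - θ/(8)): its argument vanishes at θ = 8, a logarithmic branch point, modulus 8.
The radius of convergence is the smallest modulus among the singular points: 9/2.
List the singular points by increasing real part (a conjugate pair: the negative imaginary part first).


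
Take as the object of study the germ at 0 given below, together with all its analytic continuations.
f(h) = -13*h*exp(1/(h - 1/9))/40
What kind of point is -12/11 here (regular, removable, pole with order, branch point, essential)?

There is no denominator, hence no pole anywhere.
The essential point of exp(1/(h - (1/9))) is 1/9, not -12/11.
So the germ continues analytically to -12/11.

The point is a regular point.


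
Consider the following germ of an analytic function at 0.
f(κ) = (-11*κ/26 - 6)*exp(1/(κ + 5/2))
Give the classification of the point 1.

There is no denominator, hence no pole anywhere.
The essential point of exp(1/(κ - (-5/2))) is -5/2, not 1.
So the germ continues analytically to 1.

The point is a regular point.


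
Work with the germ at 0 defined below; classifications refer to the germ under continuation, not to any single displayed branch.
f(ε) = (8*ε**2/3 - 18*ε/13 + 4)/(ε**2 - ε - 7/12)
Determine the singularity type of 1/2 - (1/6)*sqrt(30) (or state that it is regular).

The denominator factor ε**2 - ε - 7/12 vanishes at 1/2 - (1/6)*sqrt(30) and appears to the power 1; the numerator there equals 725/117 - (25/117)*sqrt(30), nonzero, and no other factor vanishes.
Hence a pole whose order is the multiplicity, 1.

The point is a pole of order 1.


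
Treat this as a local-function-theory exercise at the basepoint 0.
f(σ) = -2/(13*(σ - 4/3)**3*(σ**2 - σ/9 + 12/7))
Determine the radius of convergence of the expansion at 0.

The radius of convergence is (2/7)*sqrt(21).

Denominator factor (σ - 4/3)^3: pole of order 3 at 4/3, modulus 4/3.
Denominator factor (σ**2 - σ/9 + 12/7): discriminant -3881/567, complex-conjugate roots (1/18) + ((1/126)*sqrt(27167))*i and (1/18) - ((1/126)*sqrt(27167))*i; poles of order 1, moduli (2/7)*sqrt(21) and (2/7)*sqrt(21).
The radius of convergence is the smallest modulus among the singular points: (2/7)*sqrt(21).


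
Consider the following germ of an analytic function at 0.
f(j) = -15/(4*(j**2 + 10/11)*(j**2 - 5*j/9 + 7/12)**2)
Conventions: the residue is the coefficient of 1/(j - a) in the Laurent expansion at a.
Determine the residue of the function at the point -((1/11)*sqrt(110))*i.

The residue is (16689142800/3677330881) + ((804436677/3677330881)*sqrt(110))*i.


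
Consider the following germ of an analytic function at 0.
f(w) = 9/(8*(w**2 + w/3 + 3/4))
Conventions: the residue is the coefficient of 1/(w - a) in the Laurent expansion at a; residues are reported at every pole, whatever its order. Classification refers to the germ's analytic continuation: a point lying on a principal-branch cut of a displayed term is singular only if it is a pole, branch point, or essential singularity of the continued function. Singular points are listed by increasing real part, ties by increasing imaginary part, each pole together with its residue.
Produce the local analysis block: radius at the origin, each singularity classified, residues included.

Denominator factor (w**2 + w/3 + 3/4): discriminant -26/9, complex-conjugate roots (-1/6) + ((1/6)*sqrt(26))*i and (-1/6) - ((1/6)*sqrt(26))*i; poles of order 1, moduli (1/2)*sqrt(3) and (1/2)*sqrt(3).
The radius of convergence is the smallest modulus among the singular points: (1/2)*sqrt(3).
The factor w**2 + w/3 + 3/4 splits as (w - a)(w - a') with a = (-1/6) - ((1/6)*sqrt(26))*i, a' = (-1/6) + ((1/6)*sqrt(26))*i. At the order-1 pole a set g(w) = (w - a)*f(w) = [9/8] / (w - a').
Simple pole: residue = g(a) at a = (-1/6) - ((1/6)*sqrt(26))*i, which is ((27/208)*sqrt(26))*i.
The factor w**2 + w/3 + 3/4 splits as (w - a)(w - a') with a = (-1/6) + ((1/6)*sqrt(26))*i, a' = (-1/6) - ((1/6)*sqrt(26))*i. At the order-1 pole a set g(w) = (w - a)*f(w) = [9/8] / (w - a').
Simple pole: residue = g(a) at a = (-1/6) + ((1/6)*sqrt(26))*i, which is -((27/208)*sqrt(26))*i.
List the singular points by increasing real part (a conjugate pair: the negative imaginary part first).

Radius of convergence at 0: (1/2)*sqrt(3).
At (-1/6) - ((1/6)*sqrt(26))*i: a pole of order 1; residue ((27/208)*sqrt(26))*i.
At (-1/6) + ((1/6)*sqrt(26))*i: a pole of order 1; residue -((27/208)*sqrt(26))*i.
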